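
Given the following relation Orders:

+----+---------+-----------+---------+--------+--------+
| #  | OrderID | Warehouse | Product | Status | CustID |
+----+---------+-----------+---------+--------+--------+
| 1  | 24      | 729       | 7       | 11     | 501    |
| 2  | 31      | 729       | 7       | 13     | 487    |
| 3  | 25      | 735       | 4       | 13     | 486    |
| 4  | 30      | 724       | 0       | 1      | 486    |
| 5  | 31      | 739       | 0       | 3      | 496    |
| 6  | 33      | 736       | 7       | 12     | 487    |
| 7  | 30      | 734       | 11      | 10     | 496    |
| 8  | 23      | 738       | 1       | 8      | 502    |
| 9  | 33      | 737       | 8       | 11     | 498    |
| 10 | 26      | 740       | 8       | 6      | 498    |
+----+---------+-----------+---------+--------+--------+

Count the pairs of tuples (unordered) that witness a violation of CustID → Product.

CustID=487: all 2 rows agree on Product — 0 pairs.
CustID=486: violating pairs (3,4) — 1 pair.
CustID=496: violating pairs (5,7) — 1 pair.
CustID=498: all 2 rows agree on Product — 0 pairs.

2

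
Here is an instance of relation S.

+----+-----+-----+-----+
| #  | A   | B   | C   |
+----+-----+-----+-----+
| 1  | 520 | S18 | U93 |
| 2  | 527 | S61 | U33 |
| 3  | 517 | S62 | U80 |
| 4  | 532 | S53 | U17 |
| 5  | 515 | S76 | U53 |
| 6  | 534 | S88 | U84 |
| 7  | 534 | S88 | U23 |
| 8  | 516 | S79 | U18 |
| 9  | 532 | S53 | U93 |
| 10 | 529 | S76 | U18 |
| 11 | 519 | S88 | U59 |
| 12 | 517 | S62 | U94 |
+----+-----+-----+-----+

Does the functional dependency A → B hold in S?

A=520: row 1 → B = S18 ✓
A=527: row 2 → B = S61 ✓
A=517: rows 3, 12 → B = S62, S62 ✓
A=532: rows 4, 9 → B = S53, S53 ✓
A=515: row 5 → B = S76 ✓
A=534: rows 6, 7 → B = S88, S88 ✓
A=516: row 8 → B = S79 ✓
A=529: row 10 → B = S76 ✓
A=519: row 11 → B = S88 ✓
Every A value is associated with a single B value, so A → B holds.

Yes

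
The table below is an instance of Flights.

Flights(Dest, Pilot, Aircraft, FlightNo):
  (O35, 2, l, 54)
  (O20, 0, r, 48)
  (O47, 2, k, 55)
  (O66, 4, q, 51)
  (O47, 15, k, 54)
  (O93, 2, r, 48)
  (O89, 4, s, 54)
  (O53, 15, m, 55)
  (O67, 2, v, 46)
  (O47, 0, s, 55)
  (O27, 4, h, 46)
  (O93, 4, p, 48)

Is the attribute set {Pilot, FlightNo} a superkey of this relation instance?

Yes

All 12 rows have distinct {Pilot, FlightNo} values, so {Pilot, FlightNo} → (all attributes) holds and {Pilot, FlightNo} is a superkey.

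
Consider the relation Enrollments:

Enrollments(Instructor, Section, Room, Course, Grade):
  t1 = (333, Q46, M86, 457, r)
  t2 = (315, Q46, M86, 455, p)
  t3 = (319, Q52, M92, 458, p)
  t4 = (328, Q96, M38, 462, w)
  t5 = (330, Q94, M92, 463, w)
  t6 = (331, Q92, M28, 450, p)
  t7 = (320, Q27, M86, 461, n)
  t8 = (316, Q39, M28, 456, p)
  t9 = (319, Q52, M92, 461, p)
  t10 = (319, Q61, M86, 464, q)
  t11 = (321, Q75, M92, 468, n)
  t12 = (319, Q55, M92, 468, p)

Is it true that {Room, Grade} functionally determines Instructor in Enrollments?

No

(Room=M86, Grade=r): row 1 → Instructor = 333 ✓
(Room=M86, Grade=p): row 2 → Instructor = 315 ✓
(Room=M92, Grade=p): rows 3, 9, 12 → Instructor = 319, 319, 319 ✓
(Room=M38, Grade=w): row 4 → Instructor = 328 ✓
(Room=M92, Grade=w): row 5 → Instructor = 330 ✓
(Room=M28, Grade=p): rows 6, 8 → Instructor takes values {331, 316} — violation
(Room=M86, Grade=n): row 7 → Instructor = 320 ✓
(Room=M86, Grade=q): row 10 → Instructor = 319 ✓
(Room=M92, Grade=n): row 11 → Instructor = 321 ✓
Two rows agree on {Room, Grade} but differ on Instructor, so {Room, Grade} → Instructor does not hold.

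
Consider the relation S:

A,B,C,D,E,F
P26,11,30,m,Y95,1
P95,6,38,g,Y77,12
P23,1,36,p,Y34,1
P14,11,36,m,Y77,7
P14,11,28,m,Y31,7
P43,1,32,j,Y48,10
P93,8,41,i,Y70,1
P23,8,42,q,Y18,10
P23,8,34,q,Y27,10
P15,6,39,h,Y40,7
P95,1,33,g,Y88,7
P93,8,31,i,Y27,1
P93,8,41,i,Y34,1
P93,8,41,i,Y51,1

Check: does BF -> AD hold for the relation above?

Yes

(B=11, F=1): 1 row → {A,D} = (P26, m) ✓
(B=6, F=12): 1 row → {A,D} = (P95, g) ✓
(B=1, F=1): 1 row → {A,D} = (P23, p) ✓
(B=11, F=7): 2 rows → {A,D} = (P14, m), (P14, m) ✓
(B=1, F=10): 1 row → {A,D} = (P43, j) ✓
(B=8, F=1): 4 rows → {A,D} = (P93, i), (P93, i), (P93, i), (P93, i) ✓
(B=8, F=10): 2 rows → {A,D} = (P23, q), (P23, q) ✓
(B=6, F=7): 1 row → {A,D} = (P15, h) ✓
(B=1, F=7): 1 row → {A,D} = (P95, g) ✓
Every BF value is associated with a single AD value, so BF -> AD holds.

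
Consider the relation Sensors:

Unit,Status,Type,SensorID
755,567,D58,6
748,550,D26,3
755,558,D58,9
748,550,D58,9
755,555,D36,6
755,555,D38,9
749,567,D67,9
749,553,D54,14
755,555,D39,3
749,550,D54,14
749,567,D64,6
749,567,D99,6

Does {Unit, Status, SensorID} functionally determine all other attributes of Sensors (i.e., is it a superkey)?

No

Two distinct rows share (Unit=749, Status=567, SensorID=6), so {Unit, Status, SensorID} does not determine every attribute — not a superkey.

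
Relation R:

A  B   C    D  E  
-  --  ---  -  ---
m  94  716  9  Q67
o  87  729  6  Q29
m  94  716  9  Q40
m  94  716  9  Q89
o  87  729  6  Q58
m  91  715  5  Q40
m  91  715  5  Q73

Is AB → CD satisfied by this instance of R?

Yes

(A=m, B=94): 3 rows → {C,D} = (716, 9), (716, 9), (716, 9) ✓
(A=o, B=87): 2 rows → {C,D} = (729, 6), (729, 6) ✓
(A=m, B=91): 2 rows → {C,D} = (715, 5), (715, 5) ✓
Every AB value is associated with a single CD value, so AB → CD holds.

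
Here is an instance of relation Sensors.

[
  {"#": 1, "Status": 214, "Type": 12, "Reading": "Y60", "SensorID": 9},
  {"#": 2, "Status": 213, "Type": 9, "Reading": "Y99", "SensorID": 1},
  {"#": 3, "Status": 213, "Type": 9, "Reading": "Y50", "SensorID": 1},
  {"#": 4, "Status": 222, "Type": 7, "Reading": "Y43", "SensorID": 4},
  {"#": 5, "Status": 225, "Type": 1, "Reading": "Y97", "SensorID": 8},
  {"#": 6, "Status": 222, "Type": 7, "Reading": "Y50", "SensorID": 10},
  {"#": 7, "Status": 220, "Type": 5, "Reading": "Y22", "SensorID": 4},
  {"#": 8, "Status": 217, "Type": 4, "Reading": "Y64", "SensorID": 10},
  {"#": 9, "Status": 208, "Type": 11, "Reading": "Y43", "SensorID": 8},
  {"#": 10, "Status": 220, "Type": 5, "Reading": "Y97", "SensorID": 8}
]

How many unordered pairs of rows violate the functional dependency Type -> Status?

Type=9: all 2 rows agree on Status — 0 pairs.
Type=7: all 2 rows agree on Status — 0 pairs.
Type=5: all 2 rows agree on Status — 0 pairs.

0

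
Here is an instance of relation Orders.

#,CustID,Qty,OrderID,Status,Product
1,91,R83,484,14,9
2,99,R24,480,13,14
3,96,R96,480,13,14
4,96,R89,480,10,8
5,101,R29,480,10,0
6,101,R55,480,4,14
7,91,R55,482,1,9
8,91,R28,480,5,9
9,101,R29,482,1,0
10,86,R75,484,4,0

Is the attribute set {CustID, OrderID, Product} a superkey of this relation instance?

Yes

All 10 rows have distinct {CustID, OrderID, Product} values, so {CustID, OrderID, Product} → (all attributes) holds and {CustID, OrderID, Product} is a superkey.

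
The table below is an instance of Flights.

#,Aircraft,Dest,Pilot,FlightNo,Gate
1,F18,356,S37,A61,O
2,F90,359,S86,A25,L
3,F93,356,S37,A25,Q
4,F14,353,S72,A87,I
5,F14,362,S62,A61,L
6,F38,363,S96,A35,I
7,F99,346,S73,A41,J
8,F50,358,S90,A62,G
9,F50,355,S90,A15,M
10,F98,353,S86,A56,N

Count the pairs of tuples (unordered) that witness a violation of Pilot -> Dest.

Pilot=S37: all 2 rows agree on Dest — 0 pairs.
Pilot=S86: violating pairs (2,10) — 1 pair.
Pilot=S90: violating pairs (8,9) — 1 pair.

2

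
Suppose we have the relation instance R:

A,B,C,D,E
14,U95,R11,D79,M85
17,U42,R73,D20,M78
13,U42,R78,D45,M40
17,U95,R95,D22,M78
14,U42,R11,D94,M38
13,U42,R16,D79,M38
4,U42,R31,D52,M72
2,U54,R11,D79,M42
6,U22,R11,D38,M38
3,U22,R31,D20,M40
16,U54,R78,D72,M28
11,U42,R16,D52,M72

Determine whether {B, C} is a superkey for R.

No

Two distinct rows share (B=U42, C=R16), so {B, C} does not determine every attribute — not a superkey.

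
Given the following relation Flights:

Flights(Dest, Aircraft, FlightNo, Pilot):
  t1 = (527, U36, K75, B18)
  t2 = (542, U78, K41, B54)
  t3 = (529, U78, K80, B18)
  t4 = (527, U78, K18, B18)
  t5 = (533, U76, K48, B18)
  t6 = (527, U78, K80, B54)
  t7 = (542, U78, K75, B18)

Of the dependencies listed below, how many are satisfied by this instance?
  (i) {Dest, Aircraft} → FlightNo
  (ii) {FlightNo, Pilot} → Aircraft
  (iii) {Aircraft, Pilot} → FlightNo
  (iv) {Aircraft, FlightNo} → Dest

(i) {Dest, Aircraft} → FlightNo: (Dest=542, Aircraft=U78): rows 2, 7 → FlightNo takes values {K41, K75} — violation; (Dest=527, Aircraft=U78): rows 4, 6 → FlightNo takes values {K18, K80} — violation — fails.
(ii) {FlightNo, Pilot} → Aircraft: (FlightNo=K75, Pilot=B18): rows 1, 7 → Aircraft takes values {U36, U78} — violation — fails.
(iii) {Aircraft, Pilot} → FlightNo: (Aircraft=U78, Pilot=B54): rows 2, 6 → FlightNo takes values {K41, K80} — violation; (Aircraft=U78, Pilot=B18): rows 3, 4, 7 → FlightNo takes values {K80, K18, K75} — violation — fails.
(iv) {Aircraft, FlightNo} → Dest: (Aircraft=U78, FlightNo=K80): rows 3, 6 → Dest takes values {529, 527} — violation — fails.
None of the 4 dependencies hold.

0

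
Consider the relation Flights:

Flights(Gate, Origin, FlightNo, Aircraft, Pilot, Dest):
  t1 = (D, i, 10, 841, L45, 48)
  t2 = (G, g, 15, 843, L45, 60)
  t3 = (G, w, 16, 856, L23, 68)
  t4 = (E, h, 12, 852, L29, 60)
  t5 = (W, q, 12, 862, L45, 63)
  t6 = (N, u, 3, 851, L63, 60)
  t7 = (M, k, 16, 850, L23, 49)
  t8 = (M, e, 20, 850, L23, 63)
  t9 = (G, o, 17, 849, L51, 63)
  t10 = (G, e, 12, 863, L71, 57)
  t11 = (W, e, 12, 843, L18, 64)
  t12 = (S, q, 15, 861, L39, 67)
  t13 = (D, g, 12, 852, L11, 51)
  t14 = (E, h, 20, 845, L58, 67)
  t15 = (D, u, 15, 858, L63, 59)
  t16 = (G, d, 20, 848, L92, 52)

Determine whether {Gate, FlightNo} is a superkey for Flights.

No

Rows 5 and 11 have the same {Gate, FlightNo} value (Gate=W, FlightNo=12) but are distinct tuples, so {Gate, FlightNo} does not determine every attribute — not a superkey.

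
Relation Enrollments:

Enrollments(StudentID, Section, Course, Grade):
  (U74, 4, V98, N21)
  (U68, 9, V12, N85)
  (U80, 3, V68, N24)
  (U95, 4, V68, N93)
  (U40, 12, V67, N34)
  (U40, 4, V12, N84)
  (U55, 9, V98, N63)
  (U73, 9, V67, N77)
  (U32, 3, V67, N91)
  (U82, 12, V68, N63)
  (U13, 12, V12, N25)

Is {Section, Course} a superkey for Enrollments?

Yes

All 11 rows have distinct {Section, Course} values, so {Section, Course} → (all attributes) holds and {Section, Course} is a superkey.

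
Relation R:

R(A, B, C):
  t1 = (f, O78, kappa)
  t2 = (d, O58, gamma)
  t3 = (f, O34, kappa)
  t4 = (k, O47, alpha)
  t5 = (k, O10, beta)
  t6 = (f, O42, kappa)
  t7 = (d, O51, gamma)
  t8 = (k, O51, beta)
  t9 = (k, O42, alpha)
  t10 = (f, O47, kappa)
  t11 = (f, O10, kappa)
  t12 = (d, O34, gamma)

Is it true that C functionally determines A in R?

C=kappa: rows 1, 3, 6, 10, 11 → A = f, f, f, f, f ✓
C=gamma: rows 2, 7, 12 → A = d, d, d ✓
C=alpha: rows 4, 9 → A = k, k ✓
C=beta: rows 5, 8 → A = k, k ✓
Every C value is associated with a single A value, so C -> A holds.

Yes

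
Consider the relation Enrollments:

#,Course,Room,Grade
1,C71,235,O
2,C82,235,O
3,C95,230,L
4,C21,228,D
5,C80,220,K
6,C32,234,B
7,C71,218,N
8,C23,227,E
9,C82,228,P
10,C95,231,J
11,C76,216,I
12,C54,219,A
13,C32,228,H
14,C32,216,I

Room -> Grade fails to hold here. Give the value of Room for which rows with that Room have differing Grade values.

Room=235: rows 1, 2 → Grade = O, O ✓
Room=230: row 3 → Grade = L ✓
Room=228: rows 4, 9, 13 → Grade takes values {D, P, H} — violation
Room=220: row 5 → Grade = K ✓
Room=234: row 6 → Grade = B ✓
Room=218: row 7 → Grade = N ✓
Room=227: row 8 → Grade = E ✓
Room=231: row 10 → Grade = J ✓
Room=216: rows 11, 14 → Grade = I, I ✓
Room=219: row 12 → Grade = A ✓
The only Room value with inconsistent Grade is Room=228.

228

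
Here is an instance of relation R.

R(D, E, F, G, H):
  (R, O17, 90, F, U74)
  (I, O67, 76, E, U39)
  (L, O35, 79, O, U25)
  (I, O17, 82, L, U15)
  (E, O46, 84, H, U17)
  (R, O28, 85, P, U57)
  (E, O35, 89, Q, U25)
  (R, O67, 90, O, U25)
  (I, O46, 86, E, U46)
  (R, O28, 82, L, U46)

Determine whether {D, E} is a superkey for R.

No

Two distinct rows share (D=R, E=O28), so {D, E} does not determine every attribute — not a superkey.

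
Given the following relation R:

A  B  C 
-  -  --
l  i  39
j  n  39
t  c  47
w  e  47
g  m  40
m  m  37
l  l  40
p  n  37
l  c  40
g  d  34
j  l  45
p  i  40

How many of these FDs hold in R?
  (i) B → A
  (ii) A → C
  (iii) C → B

(i) B → A: B=i: 2 rows → A takes values {l, p} — violation; B=n: 2 rows → A takes values {j, p} — violation; B=c: 2 rows → A takes values {t, l} — violation; B=m: 2 rows → A takes values {g, m} — violation; B=l: 2 rows → A takes values {l, j} — violation — fails.
(ii) A → C: A=l: 3 rows → C takes values {39, 40} — violation; A=j: 2 rows → C takes values {39, 45} — violation; A=g: 2 rows → C takes values {40, 34} — violation; A=p: 2 rows → C takes values {37, 40} — violation — fails.
(iii) C → B: C=39: 2 rows → B takes values {i, n} — violation; C=47: 2 rows → B takes values {c, e} — violation; C=40: 4 rows → B takes values {m, l, c, i} — violation; C=37: 2 rows → B takes values {m, n} — violation — fails.
None of the 3 dependencies hold.

0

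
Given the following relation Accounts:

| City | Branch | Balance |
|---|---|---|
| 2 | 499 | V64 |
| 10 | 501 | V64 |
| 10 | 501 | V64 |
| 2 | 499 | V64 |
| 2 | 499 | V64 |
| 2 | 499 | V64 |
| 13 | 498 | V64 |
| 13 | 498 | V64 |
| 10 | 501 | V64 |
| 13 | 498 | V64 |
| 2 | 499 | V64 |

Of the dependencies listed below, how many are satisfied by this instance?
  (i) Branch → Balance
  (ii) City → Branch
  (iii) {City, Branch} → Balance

(i) Branch → Balance: every LHS value maps to a single RHS value — holds.
(ii) City → Branch: every LHS value maps to a single RHS value — holds.
(iii) {City, Branch} → Balance: every LHS value maps to a single RHS value — holds.
3 of the 3 dependencies hold.

3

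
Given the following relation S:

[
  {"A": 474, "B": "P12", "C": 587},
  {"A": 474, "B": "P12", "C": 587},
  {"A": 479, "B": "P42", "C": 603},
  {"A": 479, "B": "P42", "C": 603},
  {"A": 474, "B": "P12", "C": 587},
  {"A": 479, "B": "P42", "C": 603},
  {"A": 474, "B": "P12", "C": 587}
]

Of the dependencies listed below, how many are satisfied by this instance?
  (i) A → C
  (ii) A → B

2

(i) A → C: every LHS value maps to a single RHS value — holds.
(ii) A → B: every LHS value maps to a single RHS value — holds.
2 of the 2 dependencies hold.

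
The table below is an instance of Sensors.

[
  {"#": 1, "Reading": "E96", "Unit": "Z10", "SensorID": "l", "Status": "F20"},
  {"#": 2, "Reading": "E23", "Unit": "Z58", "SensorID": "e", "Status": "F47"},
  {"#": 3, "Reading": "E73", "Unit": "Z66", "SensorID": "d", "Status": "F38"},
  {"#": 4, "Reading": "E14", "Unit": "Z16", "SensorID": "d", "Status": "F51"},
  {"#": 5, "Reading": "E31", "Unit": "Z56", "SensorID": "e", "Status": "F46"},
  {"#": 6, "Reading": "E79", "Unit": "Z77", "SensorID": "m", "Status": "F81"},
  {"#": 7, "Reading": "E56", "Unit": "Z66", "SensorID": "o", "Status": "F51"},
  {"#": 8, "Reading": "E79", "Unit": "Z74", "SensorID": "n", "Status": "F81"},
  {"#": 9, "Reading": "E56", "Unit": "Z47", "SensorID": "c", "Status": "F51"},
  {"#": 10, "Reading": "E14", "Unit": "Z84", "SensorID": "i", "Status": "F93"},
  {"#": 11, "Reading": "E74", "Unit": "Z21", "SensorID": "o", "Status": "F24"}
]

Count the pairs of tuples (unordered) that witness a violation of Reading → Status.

Reading=E14: violating pairs (4,10) — 1 pair.
Reading=E79: all 2 rows agree on Status — 0 pairs.
Reading=E56: all 2 rows agree on Status — 0 pairs.

1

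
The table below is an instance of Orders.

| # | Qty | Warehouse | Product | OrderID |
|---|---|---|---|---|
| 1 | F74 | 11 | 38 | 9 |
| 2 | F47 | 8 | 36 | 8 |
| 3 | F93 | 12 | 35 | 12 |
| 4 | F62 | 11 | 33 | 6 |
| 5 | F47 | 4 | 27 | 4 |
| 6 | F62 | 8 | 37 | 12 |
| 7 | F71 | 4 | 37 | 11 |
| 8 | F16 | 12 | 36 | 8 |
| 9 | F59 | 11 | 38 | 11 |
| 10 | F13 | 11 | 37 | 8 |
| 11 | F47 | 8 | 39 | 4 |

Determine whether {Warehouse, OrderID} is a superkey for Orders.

Yes

All 11 rows have distinct {Warehouse, OrderID} values, so {Warehouse, OrderID} → (all attributes) holds and {Warehouse, OrderID} is a superkey.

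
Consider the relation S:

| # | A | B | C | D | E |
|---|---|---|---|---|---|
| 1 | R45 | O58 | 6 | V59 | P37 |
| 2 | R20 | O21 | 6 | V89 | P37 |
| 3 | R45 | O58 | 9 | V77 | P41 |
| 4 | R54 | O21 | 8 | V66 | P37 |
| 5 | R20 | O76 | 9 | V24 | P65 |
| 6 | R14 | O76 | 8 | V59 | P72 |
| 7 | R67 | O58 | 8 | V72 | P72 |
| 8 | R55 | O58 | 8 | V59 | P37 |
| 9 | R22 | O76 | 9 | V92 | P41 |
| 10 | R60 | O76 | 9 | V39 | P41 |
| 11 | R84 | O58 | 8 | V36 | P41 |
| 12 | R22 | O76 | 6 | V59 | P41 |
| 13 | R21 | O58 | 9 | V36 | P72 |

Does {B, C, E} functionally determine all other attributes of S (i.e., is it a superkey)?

No

Rows 9 and 10 have the same {B, C, E} value (B=O76, C=9, E=P41) but are distinct tuples, so {B, C, E} does not determine every attribute — not a superkey.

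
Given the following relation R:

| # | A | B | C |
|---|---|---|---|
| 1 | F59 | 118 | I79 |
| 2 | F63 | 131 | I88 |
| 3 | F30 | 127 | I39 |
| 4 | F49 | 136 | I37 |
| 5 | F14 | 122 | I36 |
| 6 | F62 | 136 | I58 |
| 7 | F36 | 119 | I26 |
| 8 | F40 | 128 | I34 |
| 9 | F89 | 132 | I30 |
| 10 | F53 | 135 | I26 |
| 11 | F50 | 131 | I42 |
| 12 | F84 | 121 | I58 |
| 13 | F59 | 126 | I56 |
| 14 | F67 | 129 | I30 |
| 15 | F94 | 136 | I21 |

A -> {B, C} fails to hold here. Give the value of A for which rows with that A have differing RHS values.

F59

A=F59: rows 1, 13 → {B,C} takes values {(118, I79), (126, I56)} — violation
A=F63: row 2 → {B,C} = (131, I88) ✓
A=F30: row 3 → {B,C} = (127, I39) ✓
A=F49: row 4 → {B,C} = (136, I37) ✓
A=F14: row 5 → {B,C} = (122, I36) ✓
A=F62: row 6 → {B,C} = (136, I58) ✓
A=F36: row 7 → {B,C} = (119, I26) ✓
A=F40: row 8 → {B,C} = (128, I34) ✓
A=F89: row 9 → {B,C} = (132, I30) ✓
A=F53: row 10 → {B,C} = (135, I26) ✓
A=F50: row 11 → {B,C} = (131, I42) ✓
A=F84: row 12 → {B,C} = (121, I58) ✓
A=F67: row 14 → {B,C} = (129, I30) ✓
A=F94: row 15 → {B,C} = (136, I21) ✓
The only A value with inconsistent RHS is A=F59.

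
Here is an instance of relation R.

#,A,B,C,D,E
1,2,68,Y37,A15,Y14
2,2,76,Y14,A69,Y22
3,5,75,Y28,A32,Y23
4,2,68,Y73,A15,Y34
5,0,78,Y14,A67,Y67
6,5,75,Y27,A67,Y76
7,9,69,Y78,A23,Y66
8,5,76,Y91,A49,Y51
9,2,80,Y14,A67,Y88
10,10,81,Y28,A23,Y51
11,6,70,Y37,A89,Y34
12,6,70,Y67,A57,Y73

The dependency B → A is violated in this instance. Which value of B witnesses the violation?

B=68: rows 1, 4 → A = 2, 2 ✓
B=76: rows 2, 8 → A takes values {2, 5} — violation
B=75: rows 3, 6 → A = 5, 5 ✓
B=78: row 5 → A = 0 ✓
B=69: row 7 → A = 9 ✓
B=80: row 9 → A = 2 ✓
B=81: row 10 → A = 10 ✓
B=70: rows 11, 12 → A = 6, 6 ✓
The only B value with inconsistent A is B=76.

76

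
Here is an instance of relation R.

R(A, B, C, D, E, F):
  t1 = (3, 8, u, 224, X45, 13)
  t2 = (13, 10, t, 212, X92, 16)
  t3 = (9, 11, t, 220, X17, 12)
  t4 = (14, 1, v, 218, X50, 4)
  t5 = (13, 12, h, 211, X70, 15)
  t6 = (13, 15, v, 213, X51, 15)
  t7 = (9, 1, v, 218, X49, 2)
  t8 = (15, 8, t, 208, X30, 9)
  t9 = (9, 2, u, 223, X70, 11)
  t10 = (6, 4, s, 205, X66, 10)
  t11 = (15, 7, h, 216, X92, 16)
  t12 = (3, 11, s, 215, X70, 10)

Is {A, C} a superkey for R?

All 12 rows have distinct {A, C} values, so {A, C} → (all attributes) holds and {A, C} is a superkey.

Yes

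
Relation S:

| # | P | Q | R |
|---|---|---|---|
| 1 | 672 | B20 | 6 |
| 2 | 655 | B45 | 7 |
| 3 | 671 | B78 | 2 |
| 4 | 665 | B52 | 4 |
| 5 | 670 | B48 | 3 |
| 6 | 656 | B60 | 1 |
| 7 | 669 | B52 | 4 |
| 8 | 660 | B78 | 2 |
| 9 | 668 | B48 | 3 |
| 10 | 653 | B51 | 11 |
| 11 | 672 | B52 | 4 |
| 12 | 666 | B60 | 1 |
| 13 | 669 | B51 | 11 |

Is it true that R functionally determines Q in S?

R=6: row 1 → Q = B20 ✓
R=7: row 2 → Q = B45 ✓
R=2: rows 3, 8 → Q = B78, B78 ✓
R=4: rows 4, 7, 11 → Q = B52, B52, B52 ✓
R=3: rows 5, 9 → Q = B48, B48 ✓
R=1: rows 6, 12 → Q = B60, B60 ✓
R=11: rows 10, 13 → Q = B51, B51 ✓
Every R value is associated with a single Q value, so R -> Q holds.

Yes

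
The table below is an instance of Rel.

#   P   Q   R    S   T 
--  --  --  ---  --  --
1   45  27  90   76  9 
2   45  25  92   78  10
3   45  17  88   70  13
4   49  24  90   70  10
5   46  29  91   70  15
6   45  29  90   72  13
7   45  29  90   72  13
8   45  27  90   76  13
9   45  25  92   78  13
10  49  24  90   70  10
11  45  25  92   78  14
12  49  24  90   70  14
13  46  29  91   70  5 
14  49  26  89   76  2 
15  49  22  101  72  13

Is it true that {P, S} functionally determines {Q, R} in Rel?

(P=45, S=76): rows 1, 8 → {Q,R} = (27, 90), (27, 90) ✓
(P=45, S=78): rows 2, 9, 11 → {Q,R} = (25, 92), (25, 92), (25, 92) ✓
(P=45, S=70): row 3 → {Q,R} = (17, 88) ✓
(P=49, S=70): rows 4, 10, 12 → {Q,R} = (24, 90), (24, 90), (24, 90) ✓
(P=46, S=70): rows 5, 13 → {Q,R} = (29, 91), (29, 91) ✓
(P=45, S=72): rows 6, 7 → {Q,R} = (29, 90), (29, 90) ✓
(P=49, S=76): row 14 → {Q,R} = (26, 89) ✓
(P=49, S=72): row 15 → {Q,R} = (22, 101) ✓
Every {P, S} value is associated with a single {Q, R} value, so {P, S} -> {Q, R} holds.

Yes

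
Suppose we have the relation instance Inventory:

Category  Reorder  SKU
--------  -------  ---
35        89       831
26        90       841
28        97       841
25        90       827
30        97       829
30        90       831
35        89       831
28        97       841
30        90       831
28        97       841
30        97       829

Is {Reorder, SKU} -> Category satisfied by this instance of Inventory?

(Reorder=89, SKU=831): 2 rows → Category = 35, 35 ✓
(Reorder=90, SKU=841): 1 row → Category = 26 ✓
(Reorder=97, SKU=841): 3 rows → Category = 28, 28, 28 ✓
(Reorder=90, SKU=827): 1 row → Category = 25 ✓
(Reorder=97, SKU=829): 2 rows → Category = 30, 30 ✓
(Reorder=90, SKU=831): 2 rows → Category = 30, 30 ✓
Every {Reorder, SKU} value is associated with a single Category value, so {Reorder, SKU} -> Category holds.

Yes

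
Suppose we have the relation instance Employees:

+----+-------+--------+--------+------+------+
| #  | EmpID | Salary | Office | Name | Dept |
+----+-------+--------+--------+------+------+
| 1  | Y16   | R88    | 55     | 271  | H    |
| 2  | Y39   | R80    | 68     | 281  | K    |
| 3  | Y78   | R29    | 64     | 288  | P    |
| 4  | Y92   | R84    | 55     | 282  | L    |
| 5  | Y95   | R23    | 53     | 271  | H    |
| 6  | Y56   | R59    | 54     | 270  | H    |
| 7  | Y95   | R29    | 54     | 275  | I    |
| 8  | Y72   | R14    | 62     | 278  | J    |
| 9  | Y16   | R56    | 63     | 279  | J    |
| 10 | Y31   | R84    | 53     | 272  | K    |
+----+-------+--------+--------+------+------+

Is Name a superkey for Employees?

Rows 1 and 5 have the same Name value Name=271 but are distinct tuples, so Name does not determine every attribute — not a superkey.

No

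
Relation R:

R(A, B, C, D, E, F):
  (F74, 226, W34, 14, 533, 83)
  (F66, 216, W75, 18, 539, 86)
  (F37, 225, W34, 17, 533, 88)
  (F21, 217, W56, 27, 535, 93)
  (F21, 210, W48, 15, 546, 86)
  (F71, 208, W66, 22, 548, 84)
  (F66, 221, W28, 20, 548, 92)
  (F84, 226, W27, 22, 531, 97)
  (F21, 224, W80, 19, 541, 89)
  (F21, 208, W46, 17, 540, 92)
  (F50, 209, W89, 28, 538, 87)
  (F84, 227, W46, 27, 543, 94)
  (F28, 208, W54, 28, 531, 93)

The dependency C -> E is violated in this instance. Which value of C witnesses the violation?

C=W34: 2 rows → E = 533, 533 ✓
C=W75: 1 row → E = 539 ✓
C=W56: 1 row → E = 535 ✓
C=W48: 1 row → E = 546 ✓
C=W66: 1 row → E = 548 ✓
C=W28: 1 row → E = 548 ✓
C=W27: 1 row → E = 531 ✓
C=W80: 1 row → E = 541 ✓
C=W46: 2 rows → E takes values {540, 543} — violation
C=W89: 1 row → E = 538 ✓
C=W54: 1 row → E = 531 ✓
The only C value with inconsistent E is C=W46.

W46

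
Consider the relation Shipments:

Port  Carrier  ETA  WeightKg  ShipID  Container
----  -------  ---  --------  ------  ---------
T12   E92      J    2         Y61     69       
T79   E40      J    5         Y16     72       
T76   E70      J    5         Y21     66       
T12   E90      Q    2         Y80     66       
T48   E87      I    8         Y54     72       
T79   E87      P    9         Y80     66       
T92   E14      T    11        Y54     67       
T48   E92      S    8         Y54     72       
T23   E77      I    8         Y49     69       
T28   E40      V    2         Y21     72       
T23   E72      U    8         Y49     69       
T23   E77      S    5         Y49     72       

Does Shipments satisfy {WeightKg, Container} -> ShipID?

No

(WeightKg=2, Container=69): 1 row → ShipID = Y61 ✓
(WeightKg=5, Container=72): 2 rows → ShipID takes values {Y16, Y49} — violation
(WeightKg=5, Container=66): 1 row → ShipID = Y21 ✓
(WeightKg=2, Container=66): 1 row → ShipID = Y80 ✓
(WeightKg=8, Container=72): 2 rows → ShipID = Y54, Y54 ✓
(WeightKg=9, Container=66): 1 row → ShipID = Y80 ✓
(WeightKg=11, Container=67): 1 row → ShipID = Y54 ✓
(WeightKg=8, Container=69): 2 rows → ShipID = Y49, Y49 ✓
(WeightKg=2, Container=72): 1 row → ShipID = Y21 ✓
Two rows agree on {WeightKg, Container} but differ on ShipID, so {WeightKg, Container} -> ShipID does not hold.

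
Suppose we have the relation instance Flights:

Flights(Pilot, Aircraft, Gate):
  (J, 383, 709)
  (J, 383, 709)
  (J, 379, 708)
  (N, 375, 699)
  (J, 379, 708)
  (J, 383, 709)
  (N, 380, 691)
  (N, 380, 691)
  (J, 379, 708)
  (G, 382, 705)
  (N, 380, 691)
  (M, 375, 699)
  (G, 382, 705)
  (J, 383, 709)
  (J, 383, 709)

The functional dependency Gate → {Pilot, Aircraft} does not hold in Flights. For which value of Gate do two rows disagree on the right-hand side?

699

Gate=709: 5 rows → {Pilot,Aircraft} = (J, 383), (J, 383), (J, 383), (J, 383), (J, 383) ✓
Gate=708: 3 rows → {Pilot,Aircraft} = (J, 379), (J, 379), (J, 379) ✓
Gate=699: 2 rows → {Pilot,Aircraft} takes values {(N, 375), (M, 375)} — violation
Gate=691: 3 rows → {Pilot,Aircraft} = (N, 380), (N, 380), (N, 380) ✓
Gate=705: 2 rows → {Pilot,Aircraft} = (G, 382), (G, 382) ✓
The only Gate value with inconsistent RHS is Gate=699.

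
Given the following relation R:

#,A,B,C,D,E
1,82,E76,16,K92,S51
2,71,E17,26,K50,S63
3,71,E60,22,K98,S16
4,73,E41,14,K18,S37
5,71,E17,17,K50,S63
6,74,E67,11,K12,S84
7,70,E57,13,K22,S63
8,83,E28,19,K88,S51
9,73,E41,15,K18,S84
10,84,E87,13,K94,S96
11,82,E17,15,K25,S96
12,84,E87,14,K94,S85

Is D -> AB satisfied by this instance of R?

Yes

D=K92: row 1 → {A,B} = (82, E76) ✓
D=K50: rows 2, 5 → {A,B} = (71, E17), (71, E17) ✓
D=K98: row 3 → {A,B} = (71, E60) ✓
D=K18: rows 4, 9 → {A,B} = (73, E41), (73, E41) ✓
D=K12: row 6 → {A,B} = (74, E67) ✓
D=K22: row 7 → {A,B} = (70, E57) ✓
D=K88: row 8 → {A,B} = (83, E28) ✓
D=K94: rows 10, 12 → {A,B} = (84, E87), (84, E87) ✓
D=K25: row 11 → {A,B} = (82, E17) ✓
Every D value is associated with a single AB value, so D -> AB holds.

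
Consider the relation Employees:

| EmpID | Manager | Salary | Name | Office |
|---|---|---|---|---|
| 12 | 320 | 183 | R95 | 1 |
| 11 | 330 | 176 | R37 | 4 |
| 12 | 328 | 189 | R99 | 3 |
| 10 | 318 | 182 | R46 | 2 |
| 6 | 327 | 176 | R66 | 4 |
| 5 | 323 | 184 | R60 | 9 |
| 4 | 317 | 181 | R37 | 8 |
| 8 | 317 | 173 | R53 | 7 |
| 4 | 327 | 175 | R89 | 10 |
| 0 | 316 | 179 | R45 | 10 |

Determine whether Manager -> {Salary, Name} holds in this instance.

Manager=320: 1 row → {Salary,Name} = (183, R95) ✓
Manager=330: 1 row → {Salary,Name} = (176, R37) ✓
Manager=328: 1 row → {Salary,Name} = (189, R99) ✓
Manager=318: 1 row → {Salary,Name} = (182, R46) ✓
Manager=327: 2 rows → {Salary,Name} takes values {(176, R66), (175, R89)} — violation
Manager=323: 1 row → {Salary,Name} = (184, R60) ✓
Manager=317: 2 rows → {Salary,Name} takes values {(181, R37), (173, R53)} — violation
Manager=316: 1 row → {Salary,Name} = (179, R45) ✓
Two rows agree on Manager but differ on {Salary, Name}, so Manager -> {Salary, Name} does not hold.

No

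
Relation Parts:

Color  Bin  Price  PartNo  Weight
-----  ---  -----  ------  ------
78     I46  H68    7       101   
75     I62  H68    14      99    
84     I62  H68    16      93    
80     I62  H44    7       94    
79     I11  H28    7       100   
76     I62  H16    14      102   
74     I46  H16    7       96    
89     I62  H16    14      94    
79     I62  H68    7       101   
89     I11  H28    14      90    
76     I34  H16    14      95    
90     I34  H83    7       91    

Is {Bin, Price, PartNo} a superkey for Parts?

Two distinct rows share (Bin=I62, Price=H16, PartNo=14), so {Bin, Price, PartNo} does not determine every attribute — not a superkey.

No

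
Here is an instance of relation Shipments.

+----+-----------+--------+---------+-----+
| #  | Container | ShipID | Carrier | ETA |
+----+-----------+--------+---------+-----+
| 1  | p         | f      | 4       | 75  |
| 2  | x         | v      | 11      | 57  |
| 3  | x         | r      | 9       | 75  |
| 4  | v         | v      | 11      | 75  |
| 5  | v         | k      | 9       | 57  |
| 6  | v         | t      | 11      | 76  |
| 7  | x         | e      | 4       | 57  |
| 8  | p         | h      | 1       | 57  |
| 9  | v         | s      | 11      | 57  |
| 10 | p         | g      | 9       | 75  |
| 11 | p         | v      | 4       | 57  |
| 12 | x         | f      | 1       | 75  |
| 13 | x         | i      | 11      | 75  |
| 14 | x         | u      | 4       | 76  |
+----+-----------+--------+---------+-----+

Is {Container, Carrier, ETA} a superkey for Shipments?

All 14 rows have distinct {Container, Carrier, ETA} values, so {Container, Carrier, ETA} → (all attributes) holds and {Container, Carrier, ETA} is a superkey.

Yes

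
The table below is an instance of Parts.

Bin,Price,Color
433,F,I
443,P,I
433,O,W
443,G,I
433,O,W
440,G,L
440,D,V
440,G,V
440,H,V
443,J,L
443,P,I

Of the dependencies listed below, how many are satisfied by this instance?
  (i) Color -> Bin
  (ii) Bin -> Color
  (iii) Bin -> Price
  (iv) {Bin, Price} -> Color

(i) Color -> Bin: Color=I: 4 rows → Bin takes values {433, 443} — violation; Color=L: 2 rows → Bin takes values {440, 443} — violation — fails.
(ii) Bin -> Color: Bin=433: 3 rows → Color takes values {I, W} — violation; Bin=443: 4 rows → Color takes values {I, L} — violation; Bin=440: 4 rows → Color takes values {L, V} — violation — fails.
(iii) Bin -> Price: Bin=433: 3 rows → Price takes values {F, O} — violation; Bin=443: 4 rows → Price takes values {P, G, J} — violation; Bin=440: 4 rows → Price takes values {G, D, H} — violation — fails.
(iv) {Bin, Price} -> Color: (Bin=440, Price=G): 2 rows → Color takes values {L, V} — violation — fails.
None of the 4 dependencies hold.

0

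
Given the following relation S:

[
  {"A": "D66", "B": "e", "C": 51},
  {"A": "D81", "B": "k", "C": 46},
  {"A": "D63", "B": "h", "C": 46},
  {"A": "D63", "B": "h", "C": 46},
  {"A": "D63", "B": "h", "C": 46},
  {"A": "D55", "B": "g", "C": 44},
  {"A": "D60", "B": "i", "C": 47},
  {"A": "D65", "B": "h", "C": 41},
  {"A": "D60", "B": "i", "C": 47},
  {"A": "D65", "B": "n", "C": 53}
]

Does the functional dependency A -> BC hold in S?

No

A=D66: 1 row → {B,C} = (e, 51) ✓
A=D81: 1 row → {B,C} = (k, 46) ✓
A=D63: 3 rows → {B,C} = (h, 46), (h, 46), (h, 46) ✓
A=D55: 1 row → {B,C} = (g, 44) ✓
A=D60: 2 rows → {B,C} = (i, 47), (i, 47) ✓
A=D65: 2 rows → {B,C} takes values {(h, 41), (n, 53)} — violation
Two rows agree on A but differ on BC, so A -> BC does not hold.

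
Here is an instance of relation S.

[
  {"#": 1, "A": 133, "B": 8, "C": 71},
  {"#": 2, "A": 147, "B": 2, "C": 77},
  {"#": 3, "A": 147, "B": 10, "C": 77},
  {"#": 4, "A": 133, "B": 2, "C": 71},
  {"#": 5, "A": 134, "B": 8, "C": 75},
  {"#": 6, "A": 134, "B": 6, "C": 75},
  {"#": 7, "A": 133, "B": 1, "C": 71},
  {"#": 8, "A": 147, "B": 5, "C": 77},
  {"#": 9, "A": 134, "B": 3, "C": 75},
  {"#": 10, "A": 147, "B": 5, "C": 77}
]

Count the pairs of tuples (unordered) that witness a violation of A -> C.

A=133: all 3 rows agree on C — 0 pairs.
A=147: all 4 rows agree on C — 0 pairs.
A=134: all 3 rows agree on C — 0 pairs.

0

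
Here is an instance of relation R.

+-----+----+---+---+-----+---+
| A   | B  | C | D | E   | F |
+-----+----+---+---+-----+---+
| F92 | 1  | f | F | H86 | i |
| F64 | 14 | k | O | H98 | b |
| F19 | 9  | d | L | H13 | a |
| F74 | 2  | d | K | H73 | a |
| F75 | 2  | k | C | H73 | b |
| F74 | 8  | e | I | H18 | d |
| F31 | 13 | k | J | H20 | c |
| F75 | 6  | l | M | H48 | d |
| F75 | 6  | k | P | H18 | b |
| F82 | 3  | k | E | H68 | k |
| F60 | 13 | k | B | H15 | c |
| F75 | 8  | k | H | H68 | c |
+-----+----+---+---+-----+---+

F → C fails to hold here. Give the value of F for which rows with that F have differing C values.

d

F=i: 1 row → C = f ✓
F=b: 3 rows → C = k, k, k ✓
F=a: 2 rows → C = d, d ✓
F=d: 2 rows → C takes values {e, l} — violation
F=c: 3 rows → C = k, k, k ✓
F=k: 1 row → C = k ✓
The only F value with inconsistent C is F=d.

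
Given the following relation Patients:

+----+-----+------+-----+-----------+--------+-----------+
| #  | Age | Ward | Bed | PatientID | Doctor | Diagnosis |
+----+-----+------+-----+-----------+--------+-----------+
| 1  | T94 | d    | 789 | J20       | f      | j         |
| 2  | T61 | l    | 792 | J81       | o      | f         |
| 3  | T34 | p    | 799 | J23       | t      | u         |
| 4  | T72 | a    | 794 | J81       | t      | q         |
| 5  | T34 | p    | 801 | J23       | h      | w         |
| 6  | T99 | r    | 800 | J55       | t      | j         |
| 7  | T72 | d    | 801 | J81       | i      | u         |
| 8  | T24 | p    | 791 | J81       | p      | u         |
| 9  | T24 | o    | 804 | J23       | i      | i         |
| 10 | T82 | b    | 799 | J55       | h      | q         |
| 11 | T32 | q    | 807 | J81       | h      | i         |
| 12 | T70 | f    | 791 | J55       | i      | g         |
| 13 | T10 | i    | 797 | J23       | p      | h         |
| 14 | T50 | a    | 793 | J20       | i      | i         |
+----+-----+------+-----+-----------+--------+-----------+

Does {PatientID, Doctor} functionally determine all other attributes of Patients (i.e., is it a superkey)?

All 14 rows have distinct {PatientID, Doctor} values, so {PatientID, Doctor} → (all attributes) holds and {PatientID, Doctor} is a superkey.

Yes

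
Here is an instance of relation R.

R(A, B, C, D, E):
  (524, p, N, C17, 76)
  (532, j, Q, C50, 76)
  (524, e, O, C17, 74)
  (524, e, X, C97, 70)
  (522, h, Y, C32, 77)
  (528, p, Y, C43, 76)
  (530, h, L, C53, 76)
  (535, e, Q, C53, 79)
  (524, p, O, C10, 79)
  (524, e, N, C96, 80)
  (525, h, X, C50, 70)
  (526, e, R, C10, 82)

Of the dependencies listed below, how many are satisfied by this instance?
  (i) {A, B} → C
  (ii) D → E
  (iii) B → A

0

(i) {A, B} → C: (A=524, B=p): 2 rows → C takes values {N, O} — violation; (A=524, B=e): 3 rows → C takes values {O, X, N} — violation — fails.
(ii) D → E: D=C17: 2 rows → E takes values {76, 74} — violation; D=C50: 2 rows → E takes values {76, 70} — violation; D=C53: 2 rows → E takes values {76, 79} — violation; D=C10: 2 rows → E takes values {79, 82} — violation — fails.
(iii) B → A: B=p: 3 rows → A takes values {524, 528} — violation; B=e: 5 rows → A takes values {524, 535, 526} — violation; B=h: 3 rows → A takes values {522, 530, 525} — violation — fails.
None of the 3 dependencies hold.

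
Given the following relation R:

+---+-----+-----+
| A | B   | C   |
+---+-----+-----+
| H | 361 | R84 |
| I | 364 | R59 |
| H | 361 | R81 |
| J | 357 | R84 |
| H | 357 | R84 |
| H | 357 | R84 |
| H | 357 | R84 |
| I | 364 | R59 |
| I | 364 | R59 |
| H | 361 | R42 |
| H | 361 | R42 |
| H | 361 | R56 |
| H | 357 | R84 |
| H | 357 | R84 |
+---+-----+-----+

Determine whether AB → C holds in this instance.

(A=H, B=361): 5 rows → C takes values {R84, R81, R42, R56} — violation
(A=I, B=364): 3 rows → C = R59, R59, R59 ✓
(A=J, B=357): 1 row → C = R84 ✓
(A=H, B=357): 5 rows → C = R84, R84, R84, R84, R84 ✓
Two rows agree on AB but differ on C, so AB → C does not hold.

No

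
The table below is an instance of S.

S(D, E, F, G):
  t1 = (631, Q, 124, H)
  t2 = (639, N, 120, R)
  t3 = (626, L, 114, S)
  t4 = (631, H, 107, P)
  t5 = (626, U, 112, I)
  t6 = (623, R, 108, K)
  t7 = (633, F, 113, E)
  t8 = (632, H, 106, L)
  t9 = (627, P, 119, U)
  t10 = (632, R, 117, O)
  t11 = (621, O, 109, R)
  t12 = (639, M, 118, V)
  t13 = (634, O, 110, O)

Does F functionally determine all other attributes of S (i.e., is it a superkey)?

All 13 rows have distinct F values, so F → (all attributes) holds and F is a superkey.

Yes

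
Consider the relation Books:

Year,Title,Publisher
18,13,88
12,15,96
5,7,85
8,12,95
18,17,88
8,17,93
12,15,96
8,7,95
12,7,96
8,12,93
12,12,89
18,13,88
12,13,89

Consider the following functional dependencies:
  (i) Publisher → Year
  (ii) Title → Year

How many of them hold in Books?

1

(i) Publisher → Year: every LHS value maps to a single RHS value — holds.
(ii) Title → Year: Title=13: 3 rows → Year takes values {18, 12} — violation; Title=7: 3 rows → Year takes values {5, 8, 12} — violation; Title=12: 3 rows → Year takes values {8, 12} — violation; Title=17: 2 rows → Year takes values {18, 8} — violation — fails.
1 of the 2 dependencies holds.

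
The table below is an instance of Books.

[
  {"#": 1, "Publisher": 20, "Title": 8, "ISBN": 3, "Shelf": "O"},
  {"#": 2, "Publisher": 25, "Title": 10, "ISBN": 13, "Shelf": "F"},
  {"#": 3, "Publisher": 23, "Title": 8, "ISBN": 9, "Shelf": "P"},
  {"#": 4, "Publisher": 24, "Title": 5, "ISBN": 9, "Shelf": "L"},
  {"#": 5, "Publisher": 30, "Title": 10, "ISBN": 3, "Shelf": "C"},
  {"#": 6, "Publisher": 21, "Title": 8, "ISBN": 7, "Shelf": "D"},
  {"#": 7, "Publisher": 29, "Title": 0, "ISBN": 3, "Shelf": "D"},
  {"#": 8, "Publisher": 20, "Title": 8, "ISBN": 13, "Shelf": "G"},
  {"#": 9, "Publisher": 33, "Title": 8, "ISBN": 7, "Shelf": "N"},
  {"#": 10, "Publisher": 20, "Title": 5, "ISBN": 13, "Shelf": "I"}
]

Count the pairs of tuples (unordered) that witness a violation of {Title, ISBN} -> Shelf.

(Title=8, ISBN=7): violating pairs (6,9) — 1 pair.

1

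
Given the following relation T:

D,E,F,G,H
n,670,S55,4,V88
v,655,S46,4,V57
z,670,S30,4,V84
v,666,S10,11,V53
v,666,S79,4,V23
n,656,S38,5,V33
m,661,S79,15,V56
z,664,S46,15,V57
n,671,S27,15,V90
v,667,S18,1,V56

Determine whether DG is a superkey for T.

Two distinct rows share (D=v, G=4), so DG does not determine every attribute — not a superkey.

No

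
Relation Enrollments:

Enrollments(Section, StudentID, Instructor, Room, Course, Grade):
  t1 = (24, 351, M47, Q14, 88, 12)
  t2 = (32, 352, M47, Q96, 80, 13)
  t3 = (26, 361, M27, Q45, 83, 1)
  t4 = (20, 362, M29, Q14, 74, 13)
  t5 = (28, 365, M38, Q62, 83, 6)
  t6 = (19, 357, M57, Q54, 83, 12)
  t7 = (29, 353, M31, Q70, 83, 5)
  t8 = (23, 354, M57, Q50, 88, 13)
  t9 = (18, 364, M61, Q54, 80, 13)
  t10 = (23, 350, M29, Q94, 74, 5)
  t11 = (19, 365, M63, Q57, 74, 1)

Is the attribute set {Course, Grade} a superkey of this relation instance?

Rows 2 and 9 have the same {Course, Grade} value (Course=80, Grade=13) but are distinct tuples, so {Course, Grade} does not determine every attribute — not a superkey.

No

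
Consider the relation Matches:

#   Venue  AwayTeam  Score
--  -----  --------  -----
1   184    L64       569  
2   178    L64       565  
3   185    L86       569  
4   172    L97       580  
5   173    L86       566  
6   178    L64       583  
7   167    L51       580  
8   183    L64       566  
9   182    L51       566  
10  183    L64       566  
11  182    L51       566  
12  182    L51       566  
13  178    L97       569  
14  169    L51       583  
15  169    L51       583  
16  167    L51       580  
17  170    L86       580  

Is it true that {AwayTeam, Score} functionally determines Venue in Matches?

Yes

(AwayTeam=L64, Score=569): row 1 → Venue = 184 ✓
(AwayTeam=L64, Score=565): row 2 → Venue = 178 ✓
(AwayTeam=L86, Score=569): row 3 → Venue = 185 ✓
(AwayTeam=L97, Score=580): row 4 → Venue = 172 ✓
(AwayTeam=L86, Score=566): row 5 → Venue = 173 ✓
(AwayTeam=L64, Score=583): row 6 → Venue = 178 ✓
(AwayTeam=L51, Score=580): rows 7, 16 → Venue = 167, 167 ✓
(AwayTeam=L64, Score=566): rows 8, 10 → Venue = 183, 183 ✓
(AwayTeam=L51, Score=566): rows 9, 11, 12 → Venue = 182, 182, 182 ✓
(AwayTeam=L97, Score=569): row 13 → Venue = 178 ✓
(AwayTeam=L51, Score=583): rows 14, 15 → Venue = 169, 169 ✓
(AwayTeam=L86, Score=580): row 17 → Venue = 170 ✓
Every {AwayTeam, Score} value is associated with a single Venue value, so {AwayTeam, Score} -> Venue holds.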